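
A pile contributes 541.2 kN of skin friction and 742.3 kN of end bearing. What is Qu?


Using Qu = Qf + Qb
Qu = 541.2 + 742.3
Qu = 1283.5 kN


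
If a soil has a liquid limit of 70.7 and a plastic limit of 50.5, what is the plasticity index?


Using PI = LL - PL
PI = 70.7 - 50.5
PI = 20.2


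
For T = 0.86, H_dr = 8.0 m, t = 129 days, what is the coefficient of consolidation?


Result: 0.42667 m^2/day

Derivation:
Using cv = T * H_dr^2 / t
H_dr^2 = 8.0^2 = 64.0
cv = 0.86 * 64.0 / 129
cv = 0.42667 m^2/day


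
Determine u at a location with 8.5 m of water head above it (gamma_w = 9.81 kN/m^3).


Using u = gamma_w * h_w
u = 9.81 * 8.5
u = 83.39 kPa


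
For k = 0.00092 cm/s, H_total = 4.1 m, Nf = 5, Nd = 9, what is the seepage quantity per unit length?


Convert k to m/s for unit consistency with H:
k = 0.00092 cm/s = 0.00092 / 100 m/s = 9.2e-06 m/s
Using q = k * H * Nf / Nd
Nf / Nd = 5 / 9 = 0.5556
q = 9.2e-06 * 4.1 * 0.5556
q = 2.096e-05 m^3/s per m


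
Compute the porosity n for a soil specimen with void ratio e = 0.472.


Using the relation n = e / (1 + e)
n = 0.472 / (1 + 0.472)
n = 0.472 / 1.472
n = 0.3207


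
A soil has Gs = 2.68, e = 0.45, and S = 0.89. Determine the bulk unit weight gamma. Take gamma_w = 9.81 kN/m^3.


Using gamma = gamma_w * (Gs + S*e) / (1 + e)
Numerator: Gs + S*e = 2.68 + 0.89*0.45 = 3.0805
Denominator: 1 + e = 1 + 0.45 = 1.45
gamma = 9.81 * 3.0805 / 1.45
gamma = 20.841 kN/m^3


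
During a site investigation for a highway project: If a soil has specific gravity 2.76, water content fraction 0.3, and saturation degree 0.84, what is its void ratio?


Using the relation e = Gs * w / S
e = 2.76 * 0.3 / 0.84
e = 0.9857


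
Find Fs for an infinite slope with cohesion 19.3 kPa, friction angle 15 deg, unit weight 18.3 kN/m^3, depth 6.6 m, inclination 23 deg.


Using Fs = c / (gamma*H*sin(beta)*cos(beta)) + tan(phi)/tan(beta)
Cohesion contribution = 19.3 / (18.3*6.6*sin(23)*cos(23))
Cohesion contribution = 0.444281
Friction contribution = tan(15)/tan(23) = 0.631249
Fs = 0.444281 + 0.631249
Fs = 1.076


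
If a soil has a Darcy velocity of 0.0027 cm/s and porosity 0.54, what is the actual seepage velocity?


Using v_s = v_d / n
v_s = 0.0027 / 0.54
v_s = 0.005 cm/s


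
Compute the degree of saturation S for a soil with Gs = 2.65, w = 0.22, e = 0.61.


Using S = Gs * w / e
S = 2.65 * 0.22 / 0.61
S = 0.9557


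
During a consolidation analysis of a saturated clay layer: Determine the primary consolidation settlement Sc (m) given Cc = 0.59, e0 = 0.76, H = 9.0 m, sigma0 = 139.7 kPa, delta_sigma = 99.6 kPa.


Using Sc = Cc * H / (1 + e0) * log10((sigma0 + delta_sigma) / sigma0)
Stress ratio = (139.7 + 99.6) / 139.7 = 1.71296
log10(1.71296) = 0.233746
Cc * H / (1 + e0) = 0.59 * 9.0 / (1 + 0.76) = 3.01705
Sc = 3.01705 * 0.233746
Sc = 0.7052 m


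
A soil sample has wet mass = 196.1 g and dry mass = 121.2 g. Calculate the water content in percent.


Using w = (m_wet - m_dry) / m_dry * 100
m_wet - m_dry = 196.1 - 121.2 = 74.9 g
w = 74.9 / 121.2 * 100
w = 61.8 %


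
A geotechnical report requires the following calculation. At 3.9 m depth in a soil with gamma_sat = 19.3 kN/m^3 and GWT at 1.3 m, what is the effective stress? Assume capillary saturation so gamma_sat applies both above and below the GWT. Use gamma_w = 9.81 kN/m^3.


Result: 49.76 kPa

Derivation:
Total stress = gamma_sat * depth
sigma = 19.3 * 3.9 = 75.27 kPa
Pore water pressure u = gamma_w * (depth - d_wt)
u = 9.81 * (3.9 - 1.3) = 25.506 kPa
Effective stress = sigma - u
sigma' = 75.27 - 25.506 = 49.76 kPa


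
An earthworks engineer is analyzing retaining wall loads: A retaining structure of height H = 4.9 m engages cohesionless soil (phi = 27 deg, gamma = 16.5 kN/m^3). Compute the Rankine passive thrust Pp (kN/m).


Result: 527.48 kN/m

Derivation:
Compute passive earth pressure coefficient:
Kp = tan^2(45 + phi/2) = tan^2(58.5) = 2.66294
Compute passive force:
Pp = 0.5 * Kp * gamma * H^2
Pp = 0.5 * 2.66294 * 16.5 * 4.9^2
Pp = 527.48 kN/m


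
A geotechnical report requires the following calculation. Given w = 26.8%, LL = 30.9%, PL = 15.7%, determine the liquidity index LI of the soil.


First compute the plasticity index:
PI = LL - PL = 30.9 - 15.7 = 15.2
Then compute the liquidity index:
LI = (w - PL) / PI
LI = (26.8 - 15.7) / 15.2
LI = 0.73


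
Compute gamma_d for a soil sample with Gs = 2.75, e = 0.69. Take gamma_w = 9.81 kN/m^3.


Using gamma_d = Gs * gamma_w / (1 + e)
gamma_d = 2.75 * 9.81 / (1 + 0.69)
gamma_d = 2.75 * 9.81 / 1.69
gamma_d = 15.963 kN/m^3


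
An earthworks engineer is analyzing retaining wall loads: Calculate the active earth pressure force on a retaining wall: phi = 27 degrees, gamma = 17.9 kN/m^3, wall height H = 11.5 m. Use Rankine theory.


Result: 444.49 kN/m

Derivation:
Compute active earth pressure coefficient:
Ka = tan^2(45 - phi/2) = tan^2(31.5) = 0.375525
Compute active force:
Pa = 0.5 * Ka * gamma * H^2
Pa = 0.5 * 0.375525 * 17.9 * 11.5^2
Pa = 444.49 kN/m


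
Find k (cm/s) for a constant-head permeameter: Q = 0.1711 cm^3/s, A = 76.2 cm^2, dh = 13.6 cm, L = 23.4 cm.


Compute hydraulic gradient:
i = dh / L = 13.6 / 23.4 = 0.581197
Then apply Darcy's law:
k = Q / (A * i)
k = 0.1711 / (76.2 * 0.581197)
k = 0.1711 / 44.2872
k = 0.003863 cm/s


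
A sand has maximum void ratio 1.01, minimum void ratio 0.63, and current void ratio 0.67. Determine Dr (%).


Using Dr = (e_max - e) / (e_max - e_min) * 100
e_max - e = 1.01 - 0.67 = 0.34
e_max - e_min = 1.01 - 0.63 = 0.38
Dr = 0.34 / 0.38 * 100
Dr = 89.47 %


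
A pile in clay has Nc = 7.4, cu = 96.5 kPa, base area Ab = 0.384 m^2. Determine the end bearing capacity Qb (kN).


Result: 274.21 kN

Derivation:
Using Qb = Nc * cu * Ab
Qb = 7.4 * 96.5 * 0.384
Qb = 274.21 kN


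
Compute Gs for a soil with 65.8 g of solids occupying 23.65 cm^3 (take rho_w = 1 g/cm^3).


Using Gs = m_s / (V_s * rho_w)
Since rho_w = 1 g/cm^3:
Gs = 65.8 / 23.65
Gs = 2.782


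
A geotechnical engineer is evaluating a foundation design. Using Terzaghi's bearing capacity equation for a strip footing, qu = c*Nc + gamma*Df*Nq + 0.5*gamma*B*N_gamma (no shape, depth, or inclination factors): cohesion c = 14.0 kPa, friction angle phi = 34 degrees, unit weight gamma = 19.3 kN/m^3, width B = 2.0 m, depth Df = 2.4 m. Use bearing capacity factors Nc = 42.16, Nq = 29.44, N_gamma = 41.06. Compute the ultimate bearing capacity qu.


Compute qu = c*Nc + gamma*Df*Nq + 0.5*gamma*B*N_gamma
Term 1: 14.0 * 42.16 = 590.24
Term 2: 19.3 * 2.4 * 29.44 = 1363.6608
Term 3: 0.5 * 19.3 * 2.0 * 41.06 = 792.458
qu = 590.24 + 1363.6608 + 792.458
qu = 2746.36 kPa


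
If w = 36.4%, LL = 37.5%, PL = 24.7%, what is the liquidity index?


First compute the plasticity index:
PI = LL - PL = 37.5 - 24.7 = 12.8
Then compute the liquidity index:
LI = (w - PL) / PI
LI = (36.4 - 24.7) / 12.8
LI = 0.914


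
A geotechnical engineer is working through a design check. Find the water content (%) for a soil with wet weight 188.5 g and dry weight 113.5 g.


Using w = (m_wet - m_dry) / m_dry * 100
m_wet - m_dry = 188.5 - 113.5 = 75.0 g
w = 75.0 / 113.5 * 100
w = 66.08 %


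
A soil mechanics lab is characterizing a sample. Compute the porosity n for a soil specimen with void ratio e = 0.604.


Result: 0.3766

Derivation:
Using the relation n = e / (1 + e)
n = 0.604 / (1 + 0.604)
n = 0.604 / 1.604
n = 0.3766


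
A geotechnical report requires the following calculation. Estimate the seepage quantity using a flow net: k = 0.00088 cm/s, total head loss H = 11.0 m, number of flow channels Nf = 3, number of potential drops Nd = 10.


Convert k to m/s for unit consistency with H:
k = 0.00088 cm/s = 0.00088 / 100 m/s = 8.8e-06 m/s
Using q = k * H * Nf / Nd
Nf / Nd = 3 / 10 = 0.3
q = 8.8e-06 * 11.0 * 0.3
q = 2.904e-05 m^3/s per m


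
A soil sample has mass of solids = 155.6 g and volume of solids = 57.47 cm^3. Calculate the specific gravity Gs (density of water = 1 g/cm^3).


Result: 2.707

Derivation:
Using Gs = m_s / (V_s * rho_w)
Since rho_w = 1 g/cm^3:
Gs = 155.6 / 57.47
Gs = 2.707


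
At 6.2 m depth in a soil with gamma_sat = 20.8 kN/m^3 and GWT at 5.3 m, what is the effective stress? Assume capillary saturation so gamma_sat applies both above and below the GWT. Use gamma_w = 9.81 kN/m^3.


Result: 120.13 kPa

Derivation:
Total stress = gamma_sat * depth
sigma = 20.8 * 6.2 = 128.96 kPa
Pore water pressure u = gamma_w * (depth - d_wt)
u = 9.81 * (6.2 - 5.3) = 8.829 kPa
Effective stress = sigma - u
sigma' = 128.96 - 8.829 = 120.13 kPa


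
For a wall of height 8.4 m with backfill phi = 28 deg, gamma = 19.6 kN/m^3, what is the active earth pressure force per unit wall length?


Result: 249.65 kN/m

Derivation:
Compute active earth pressure coefficient:
Ka = tan^2(45 - phi/2) = tan^2(31.0) = 0.361033
Compute active force:
Pa = 0.5 * Ka * gamma * H^2
Pa = 0.5 * 0.361033 * 19.6 * 8.4^2
Pa = 249.65 kN/m


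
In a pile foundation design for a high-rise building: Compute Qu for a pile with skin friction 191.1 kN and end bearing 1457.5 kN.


Result: 1648.6 kN

Derivation:
Using Qu = Qf + Qb
Qu = 191.1 + 1457.5
Qu = 1648.6 kN


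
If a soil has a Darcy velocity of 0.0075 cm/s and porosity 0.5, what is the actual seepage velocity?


Using v_s = v_d / n
v_s = 0.0075 / 0.5
v_s = 0.015 cm/s


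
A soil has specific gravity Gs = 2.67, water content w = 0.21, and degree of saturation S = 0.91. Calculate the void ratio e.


Result: 0.6162

Derivation:
Using the relation e = Gs * w / S
e = 2.67 * 0.21 / 0.91
e = 0.6162


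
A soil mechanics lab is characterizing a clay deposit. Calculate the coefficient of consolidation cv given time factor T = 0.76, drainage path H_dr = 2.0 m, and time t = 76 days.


Result: 0.04 m^2/day

Derivation:
Using cv = T * H_dr^2 / t
H_dr^2 = 2.0^2 = 4.0
cv = 0.76 * 4.0 / 76
cv = 0.04 m^2/day


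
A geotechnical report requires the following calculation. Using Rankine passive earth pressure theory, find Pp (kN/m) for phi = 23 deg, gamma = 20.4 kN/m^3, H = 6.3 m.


Result: 924.09 kN/m

Derivation:
Compute passive earth pressure coefficient:
Kp = tan^2(45 + phi/2) = tan^2(56.5) = 2.282623
Compute passive force:
Pp = 0.5 * Kp * gamma * H^2
Pp = 0.5 * 2.282623 * 20.4 * 6.3^2
Pp = 924.09 kN/m


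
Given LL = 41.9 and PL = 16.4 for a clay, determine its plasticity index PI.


Using PI = LL - PL
PI = 41.9 - 16.4
PI = 25.5


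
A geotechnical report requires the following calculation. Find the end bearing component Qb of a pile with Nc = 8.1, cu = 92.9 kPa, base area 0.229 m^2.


Using Qb = Nc * cu * Ab
Qb = 8.1 * 92.9 * 0.229
Qb = 172.32 kN


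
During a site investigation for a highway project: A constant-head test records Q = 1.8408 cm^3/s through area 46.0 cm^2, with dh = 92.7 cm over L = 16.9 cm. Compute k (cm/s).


Compute hydraulic gradient:
i = dh / L = 92.7 / 16.9 = 5.48521
Then apply Darcy's law:
k = Q / (A * i)
k = 1.8408 / (46.0 * 5.48521)
k = 1.8408 / 252.32
k = 0.007296 cm/s


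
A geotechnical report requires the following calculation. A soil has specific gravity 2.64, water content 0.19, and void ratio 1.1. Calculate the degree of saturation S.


Result: 0.456

Derivation:
Using S = Gs * w / e
S = 2.64 * 0.19 / 1.1
S = 0.456


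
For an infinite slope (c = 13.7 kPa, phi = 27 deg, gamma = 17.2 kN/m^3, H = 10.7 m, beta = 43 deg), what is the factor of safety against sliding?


Using Fs = c / (gamma*H*sin(beta)*cos(beta)) + tan(phi)/tan(beta)
Cohesion contribution = 13.7 / (17.2*10.7*sin(43)*cos(43))
Cohesion contribution = 0.149244
Friction contribution = tan(27)/tan(43) = 0.546399
Fs = 0.149244 + 0.546399
Fs = 0.696


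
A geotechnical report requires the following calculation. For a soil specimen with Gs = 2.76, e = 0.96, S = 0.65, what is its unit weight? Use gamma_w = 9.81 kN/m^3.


Result: 16.937 kN/m^3

Derivation:
Using gamma = gamma_w * (Gs + S*e) / (1 + e)
Numerator: Gs + S*e = 2.76 + 0.65*0.96 = 3.384
Denominator: 1 + e = 1 + 0.96 = 1.96
gamma = 9.81 * 3.384 / 1.96
gamma = 16.937 kN/m^3


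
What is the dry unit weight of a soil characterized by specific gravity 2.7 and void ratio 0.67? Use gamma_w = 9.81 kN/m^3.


Result: 15.86 kN/m^3

Derivation:
Using gamma_d = Gs * gamma_w / (1 + e)
gamma_d = 2.7 * 9.81 / (1 + 0.67)
gamma_d = 2.7 * 9.81 / 1.67
gamma_d = 15.86 kN/m^3


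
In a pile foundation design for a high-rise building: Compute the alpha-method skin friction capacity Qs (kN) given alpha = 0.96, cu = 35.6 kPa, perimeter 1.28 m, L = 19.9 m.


Result: 870.53 kN

Derivation:
Using Qs = alpha * cu * perimeter * L
Qs = 0.96 * 35.6 * 1.28 * 19.9
Qs = 870.53 kN


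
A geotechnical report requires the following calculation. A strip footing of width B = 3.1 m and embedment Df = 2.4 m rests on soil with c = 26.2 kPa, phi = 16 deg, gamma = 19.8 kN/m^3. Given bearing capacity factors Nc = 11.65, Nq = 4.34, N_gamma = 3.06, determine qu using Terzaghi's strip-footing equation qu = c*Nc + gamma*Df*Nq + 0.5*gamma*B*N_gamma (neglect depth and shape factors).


Compute qu = c*Nc + gamma*Df*Nq + 0.5*gamma*B*N_gamma
Term 1: 26.2 * 11.65 = 305.23
Term 2: 19.8 * 2.4 * 4.34 = 206.2368
Term 3: 0.5 * 19.8 * 3.1 * 3.06 = 93.9114
qu = 305.23 + 206.2368 + 93.9114
qu = 605.38 kPa


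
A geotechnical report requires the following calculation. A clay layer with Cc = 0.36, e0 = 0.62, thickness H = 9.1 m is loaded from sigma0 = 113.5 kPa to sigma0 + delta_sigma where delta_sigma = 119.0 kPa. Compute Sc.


Using Sc = Cc * H / (1 + e0) * log10((sigma0 + delta_sigma) / sigma0)
Stress ratio = (113.5 + 119.0) / 113.5 = 2.04846
log10(2.04846) = 0.311427
Cc * H / (1 + e0) = 0.36 * 9.1 / (1 + 0.62) = 2.02222
Sc = 2.02222 * 0.311427
Sc = 0.6298 m


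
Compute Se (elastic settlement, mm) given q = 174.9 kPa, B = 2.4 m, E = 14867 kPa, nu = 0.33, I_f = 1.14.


Using Se = q * B * (1 - nu^2) * I_f / E
1 - nu^2 = 1 - 0.33^2 = 0.8911
Se = 174.9 * 2.4 * 0.8911 * 1.14 / 14867
Se = 0.028682 m
Convert to mm: Se = 0.028682 * 1000 = 28.682 mm


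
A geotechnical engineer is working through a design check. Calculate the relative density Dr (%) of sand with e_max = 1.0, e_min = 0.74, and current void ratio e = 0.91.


Result: 34.62 %

Derivation:
Using Dr = (e_max - e) / (e_max - e_min) * 100
e_max - e = 1.0 - 0.91 = 0.09
e_max - e_min = 1.0 - 0.74 = 0.26
Dr = 0.09 / 0.26 * 100
Dr = 34.62 %


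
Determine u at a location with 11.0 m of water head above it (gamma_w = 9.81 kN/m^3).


Using u = gamma_w * h_w
u = 9.81 * 11.0
u = 107.91 kPa


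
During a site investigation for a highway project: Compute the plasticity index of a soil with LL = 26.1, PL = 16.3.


Result: 9.8

Derivation:
Using PI = LL - PL
PI = 26.1 - 16.3
PI = 9.8


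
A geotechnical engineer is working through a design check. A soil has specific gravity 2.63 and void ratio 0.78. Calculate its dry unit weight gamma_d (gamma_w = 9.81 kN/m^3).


Using gamma_d = Gs * gamma_w / (1 + e)
gamma_d = 2.63 * 9.81 / (1 + 0.78)
gamma_d = 2.63 * 9.81 / 1.78
gamma_d = 14.495 kN/m^3


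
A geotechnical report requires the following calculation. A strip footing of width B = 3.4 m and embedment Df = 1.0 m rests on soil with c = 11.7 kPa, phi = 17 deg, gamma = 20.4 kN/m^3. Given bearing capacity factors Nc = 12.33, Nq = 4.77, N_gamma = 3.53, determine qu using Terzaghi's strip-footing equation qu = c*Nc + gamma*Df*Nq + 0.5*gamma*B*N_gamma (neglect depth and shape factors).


Result: 363.99 kPa

Derivation:
Compute qu = c*Nc + gamma*Df*Nq + 0.5*gamma*B*N_gamma
Term 1: 11.7 * 12.33 = 144.261
Term 2: 20.4 * 1.0 * 4.77 = 97.308
Term 3: 0.5 * 20.4 * 3.4 * 3.53 = 122.4204
qu = 144.261 + 97.308 + 122.4204
qu = 363.99 kPa


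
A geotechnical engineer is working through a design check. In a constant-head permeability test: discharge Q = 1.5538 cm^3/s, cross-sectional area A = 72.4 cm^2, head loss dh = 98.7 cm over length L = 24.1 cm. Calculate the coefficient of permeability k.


Compute hydraulic gradient:
i = dh / L = 98.7 / 24.1 = 4.09544
Then apply Darcy's law:
k = Q / (A * i)
k = 1.5538 / (72.4 * 4.09544)
k = 1.5538 / 296.51
k = 0.00524 cm/s


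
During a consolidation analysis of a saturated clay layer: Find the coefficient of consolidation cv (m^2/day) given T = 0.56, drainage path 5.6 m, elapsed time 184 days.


Result: 0.09544 m^2/day

Derivation:
Using cv = T * H_dr^2 / t
H_dr^2 = 5.6^2 = 31.36
cv = 0.56 * 31.36 / 184
cv = 0.09544 m^2/day


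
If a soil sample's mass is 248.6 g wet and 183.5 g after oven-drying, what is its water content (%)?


Using w = (m_wet - m_dry) / m_dry * 100
m_wet - m_dry = 248.6 - 183.5 = 65.1 g
w = 65.1 / 183.5 * 100
w = 35.48 %


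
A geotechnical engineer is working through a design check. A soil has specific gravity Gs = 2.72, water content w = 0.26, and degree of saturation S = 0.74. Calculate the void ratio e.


Using the relation e = Gs * w / S
e = 2.72 * 0.26 / 0.74
e = 0.9557


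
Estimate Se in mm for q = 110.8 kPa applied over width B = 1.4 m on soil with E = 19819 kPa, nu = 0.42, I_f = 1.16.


Using Se = q * B * (1 - nu^2) * I_f / E
1 - nu^2 = 1 - 0.42^2 = 0.8236
Se = 110.8 * 1.4 * 0.8236 * 1.16 / 19819
Se = 0.007478 m
Convert to mm: Se = 0.007478 * 1000 = 7.478 mm


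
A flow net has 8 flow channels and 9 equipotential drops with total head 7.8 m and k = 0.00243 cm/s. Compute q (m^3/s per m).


Convert k to m/s for unit consistency with H:
k = 0.00243 cm/s = 0.00243 / 100 m/s = 2.43e-05 m/s
Using q = k * H * Nf / Nd
Nf / Nd = 8 / 9 = 0.8889
q = 2.43e-05 * 7.8 * 0.8889
q = 0.0001685 m^3/s per m


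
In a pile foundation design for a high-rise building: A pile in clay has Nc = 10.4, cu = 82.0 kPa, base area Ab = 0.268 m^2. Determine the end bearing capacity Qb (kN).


Result: 228.55 kN

Derivation:
Using Qb = Nc * cu * Ab
Qb = 10.4 * 82.0 * 0.268
Qb = 228.55 kN


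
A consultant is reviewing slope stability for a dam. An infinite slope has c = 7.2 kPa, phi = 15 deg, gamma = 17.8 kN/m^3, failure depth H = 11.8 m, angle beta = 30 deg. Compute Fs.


Using Fs = c / (gamma*H*sin(beta)*cos(beta)) + tan(phi)/tan(beta)
Cohesion contribution = 7.2 / (17.8*11.8*sin(30)*cos(30))
Cohesion contribution = 0.0791644
Friction contribution = tan(15)/tan(30) = 0.464102
Fs = 0.0791644 + 0.464102
Fs = 0.543


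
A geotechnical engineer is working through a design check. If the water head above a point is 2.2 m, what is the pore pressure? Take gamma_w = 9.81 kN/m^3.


Result: 21.58 kPa

Derivation:
Using u = gamma_w * h_w
u = 9.81 * 2.2
u = 21.58 kPa


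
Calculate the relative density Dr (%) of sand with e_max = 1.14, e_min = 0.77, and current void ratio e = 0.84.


Result: 81.08 %

Derivation:
Using Dr = (e_max - e) / (e_max - e_min) * 100
e_max - e = 1.14 - 0.84 = 0.3
e_max - e_min = 1.14 - 0.77 = 0.37
Dr = 0.3 / 0.37 * 100
Dr = 81.08 %


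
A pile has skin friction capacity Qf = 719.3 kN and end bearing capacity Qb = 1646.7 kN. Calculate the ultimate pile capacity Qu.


Using Qu = Qf + Qb
Qu = 719.3 + 1646.7
Qu = 2366.0 kN


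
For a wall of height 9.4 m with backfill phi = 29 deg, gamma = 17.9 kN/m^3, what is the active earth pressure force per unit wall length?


Result: 274.39 kN/m

Derivation:
Compute active earth pressure coefficient:
Ka = tan^2(45 - phi/2) = tan^2(30.5) = 0.346974
Compute active force:
Pa = 0.5 * Ka * gamma * H^2
Pa = 0.5 * 0.346974 * 17.9 * 9.4^2
Pa = 274.39 kN/m


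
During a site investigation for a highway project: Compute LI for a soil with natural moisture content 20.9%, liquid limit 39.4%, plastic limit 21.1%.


First compute the plasticity index:
PI = LL - PL = 39.4 - 21.1 = 18.3
Then compute the liquidity index:
LI = (w - PL) / PI
LI = (20.9 - 21.1) / 18.3
LI = -0.011


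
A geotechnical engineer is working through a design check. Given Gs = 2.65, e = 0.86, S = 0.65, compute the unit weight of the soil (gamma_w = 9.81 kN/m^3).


Result: 16.925 kN/m^3

Derivation:
Using gamma = gamma_w * (Gs + S*e) / (1 + e)
Numerator: Gs + S*e = 2.65 + 0.65*0.86 = 3.209
Denominator: 1 + e = 1 + 0.86 = 1.86
gamma = 9.81 * 3.209 / 1.86
gamma = 16.925 kN/m^3


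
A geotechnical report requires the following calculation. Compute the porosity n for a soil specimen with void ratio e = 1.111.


Using the relation n = e / (1 + e)
n = 1.111 / (1 + 1.111)
n = 1.111 / 2.111
n = 0.5263


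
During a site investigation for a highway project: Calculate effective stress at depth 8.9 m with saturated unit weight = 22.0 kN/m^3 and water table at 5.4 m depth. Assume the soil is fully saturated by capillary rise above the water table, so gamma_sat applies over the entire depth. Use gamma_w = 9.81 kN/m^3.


Total stress = gamma_sat * depth
sigma = 22.0 * 8.9 = 195.8 kPa
Pore water pressure u = gamma_w * (depth - d_wt)
u = 9.81 * (8.9 - 5.4) = 34.335 kPa
Effective stress = sigma - u
sigma' = 195.8 - 34.335 = 161.47 kPa


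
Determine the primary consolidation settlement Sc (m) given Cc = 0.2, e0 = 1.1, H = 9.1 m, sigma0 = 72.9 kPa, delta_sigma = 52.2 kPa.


Using Sc = Cc * H / (1 + e0) * log10((sigma0 + delta_sigma) / sigma0)
Stress ratio = (72.9 + 52.2) / 72.9 = 1.71605
log10(1.71605) = 0.23453
Cc * H / (1 + e0) = 0.2 * 9.1 / (1 + 1.1) = 0.866667
Sc = 0.866667 * 0.23453
Sc = 0.2033 m


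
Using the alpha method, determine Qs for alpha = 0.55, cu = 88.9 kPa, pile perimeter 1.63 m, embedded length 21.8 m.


Result: 1737.43 kN

Derivation:
Using Qs = alpha * cu * perimeter * L
Qs = 0.55 * 88.9 * 1.63 * 21.8
Qs = 1737.43 kN


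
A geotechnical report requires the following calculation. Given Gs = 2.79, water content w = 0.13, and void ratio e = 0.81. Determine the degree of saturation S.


Using S = Gs * w / e
S = 2.79 * 0.13 / 0.81
S = 0.4478


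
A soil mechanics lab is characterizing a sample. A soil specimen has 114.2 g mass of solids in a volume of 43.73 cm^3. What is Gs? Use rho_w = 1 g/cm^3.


Using Gs = m_s / (V_s * rho_w)
Since rho_w = 1 g/cm^3:
Gs = 114.2 / 43.73
Gs = 2.611


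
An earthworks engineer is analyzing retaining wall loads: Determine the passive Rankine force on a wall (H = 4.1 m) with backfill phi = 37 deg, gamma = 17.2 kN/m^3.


Result: 581.56 kN/m

Derivation:
Compute passive earth pressure coefficient:
Kp = tan^2(45 + phi/2) = tan^2(63.5) = 4.022791
Compute passive force:
Pp = 0.5 * Kp * gamma * H^2
Pp = 0.5 * 4.022791 * 17.2 * 4.1^2
Pp = 581.56 kN/m


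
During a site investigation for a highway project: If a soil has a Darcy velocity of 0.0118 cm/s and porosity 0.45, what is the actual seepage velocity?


Result: 0.02622 cm/s

Derivation:
Using v_s = v_d / n
v_s = 0.0118 / 0.45
v_s = 0.02622 cm/s


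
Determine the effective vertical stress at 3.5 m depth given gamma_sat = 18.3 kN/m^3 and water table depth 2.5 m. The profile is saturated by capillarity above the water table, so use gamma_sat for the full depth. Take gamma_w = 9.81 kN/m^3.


Total stress = gamma_sat * depth
sigma = 18.3 * 3.5 = 64.05 kPa
Pore water pressure u = gamma_w * (depth - d_wt)
u = 9.81 * (3.5 - 2.5) = 9.81 kPa
Effective stress = sigma - u
sigma' = 64.05 - 9.81 = 54.24 kPa


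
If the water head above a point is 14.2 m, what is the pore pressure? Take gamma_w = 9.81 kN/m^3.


Using u = gamma_w * h_w
u = 9.81 * 14.2
u = 139.3 kPa


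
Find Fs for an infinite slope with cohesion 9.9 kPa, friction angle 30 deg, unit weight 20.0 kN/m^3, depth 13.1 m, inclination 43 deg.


Using Fs = c / (gamma*H*sin(beta)*cos(beta)) + tan(phi)/tan(beta)
Cohesion contribution = 9.9 / (20.0*13.1*sin(43)*cos(43))
Cohesion contribution = 0.0757571
Friction contribution = tan(30)/tan(43) = 0.619132
Fs = 0.0757571 + 0.619132
Fs = 0.695


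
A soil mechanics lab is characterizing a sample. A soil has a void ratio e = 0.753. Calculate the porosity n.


Using the relation n = e / (1 + e)
n = 0.753 / (1 + 0.753)
n = 0.753 / 1.753
n = 0.4295


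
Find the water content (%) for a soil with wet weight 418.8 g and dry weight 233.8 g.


Result: 79.13 %

Derivation:
Using w = (m_wet - m_dry) / m_dry * 100
m_wet - m_dry = 418.8 - 233.8 = 185.0 g
w = 185.0 / 233.8 * 100
w = 79.13 %


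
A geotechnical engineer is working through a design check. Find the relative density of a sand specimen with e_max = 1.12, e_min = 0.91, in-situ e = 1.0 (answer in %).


Result: 57.14 %

Derivation:
Using Dr = (e_max - e) / (e_max - e_min) * 100
e_max - e = 1.12 - 1.0 = 0.12
e_max - e_min = 1.12 - 0.91 = 0.21
Dr = 0.12 / 0.21 * 100
Dr = 57.14 %


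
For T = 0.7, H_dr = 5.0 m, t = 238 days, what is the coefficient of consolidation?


Using cv = T * H_dr^2 / t
H_dr^2 = 5.0^2 = 25.0
cv = 0.7 * 25.0 / 238
cv = 0.07353 m^2/day


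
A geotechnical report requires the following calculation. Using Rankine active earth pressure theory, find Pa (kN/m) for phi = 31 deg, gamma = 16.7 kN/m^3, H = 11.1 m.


Compute active earth pressure coefficient:
Ka = tan^2(45 - phi/2) = tan^2(29.5) = 0.320099
Compute active force:
Pa = 0.5 * Ka * gamma * H^2
Pa = 0.5 * 0.320099 * 16.7 * 11.1^2
Pa = 329.32 kN/m


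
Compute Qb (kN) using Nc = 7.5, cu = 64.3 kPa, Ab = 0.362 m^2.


Using Qb = Nc * cu * Ab
Qb = 7.5 * 64.3 * 0.362
Qb = 174.57 kN


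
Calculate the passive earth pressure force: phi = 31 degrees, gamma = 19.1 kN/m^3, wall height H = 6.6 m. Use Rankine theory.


Compute passive earth pressure coefficient:
Kp = tan^2(45 + phi/2) = tan^2(60.5) = 3.124035
Compute passive force:
Pp = 0.5 * Kp * gamma * H^2
Pp = 0.5 * 3.124035 * 19.1 * 6.6^2
Pp = 1299.59 kN/m


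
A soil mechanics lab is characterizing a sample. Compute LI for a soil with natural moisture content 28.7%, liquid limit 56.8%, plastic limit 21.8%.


First compute the plasticity index:
PI = LL - PL = 56.8 - 21.8 = 35.0
Then compute the liquidity index:
LI = (w - PL) / PI
LI = (28.7 - 21.8) / 35.0
LI = 0.197


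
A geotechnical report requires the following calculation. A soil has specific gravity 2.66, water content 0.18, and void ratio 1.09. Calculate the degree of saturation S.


Using S = Gs * w / e
S = 2.66 * 0.18 / 1.09
S = 0.4393


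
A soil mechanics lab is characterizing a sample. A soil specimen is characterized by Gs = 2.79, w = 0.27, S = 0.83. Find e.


Result: 0.9076

Derivation:
Using the relation e = Gs * w / S
e = 2.79 * 0.27 / 0.83
e = 0.9076


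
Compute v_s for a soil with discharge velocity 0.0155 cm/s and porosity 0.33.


Using v_s = v_d / n
v_s = 0.0155 / 0.33
v_s = 0.04697 cm/s


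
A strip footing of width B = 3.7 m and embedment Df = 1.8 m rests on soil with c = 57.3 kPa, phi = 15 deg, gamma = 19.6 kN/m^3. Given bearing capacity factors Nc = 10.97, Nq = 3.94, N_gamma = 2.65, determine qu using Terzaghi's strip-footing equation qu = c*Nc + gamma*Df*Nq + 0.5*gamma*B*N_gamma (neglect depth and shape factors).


Compute qu = c*Nc + gamma*Df*Nq + 0.5*gamma*B*N_gamma
Term 1: 57.3 * 10.97 = 628.581
Term 2: 19.6 * 1.8 * 3.94 = 139.0032
Term 3: 0.5 * 19.6 * 3.7 * 2.65 = 96.089
qu = 628.581 + 139.0032 + 96.089
qu = 863.67 kPa


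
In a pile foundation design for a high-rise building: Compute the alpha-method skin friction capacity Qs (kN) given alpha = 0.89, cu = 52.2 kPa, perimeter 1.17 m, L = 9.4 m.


Result: 510.95 kN

Derivation:
Using Qs = alpha * cu * perimeter * L
Qs = 0.89 * 52.2 * 1.17 * 9.4
Qs = 510.95 kN


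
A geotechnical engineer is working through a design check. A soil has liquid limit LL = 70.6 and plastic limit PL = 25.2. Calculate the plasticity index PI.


Using PI = LL - PL
PI = 70.6 - 25.2
PI = 45.4


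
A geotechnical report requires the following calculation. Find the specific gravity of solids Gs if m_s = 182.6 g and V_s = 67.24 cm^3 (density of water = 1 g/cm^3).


Using Gs = m_s / (V_s * rho_w)
Since rho_w = 1 g/cm^3:
Gs = 182.6 / 67.24
Gs = 2.716


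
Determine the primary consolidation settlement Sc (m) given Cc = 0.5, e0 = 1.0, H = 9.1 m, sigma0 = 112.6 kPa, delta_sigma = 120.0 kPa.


Result: 0.7168 m

Derivation:
Using Sc = Cc * H / (1 + e0) * log10((sigma0 + delta_sigma) / sigma0)
Stress ratio = (112.6 + 120.0) / 112.6 = 2.06572
log10(2.06572) = 0.315071
Cc * H / (1 + e0) = 0.5 * 9.1 / (1 + 1.0) = 2.275
Sc = 2.275 * 0.315071
Sc = 0.7168 m


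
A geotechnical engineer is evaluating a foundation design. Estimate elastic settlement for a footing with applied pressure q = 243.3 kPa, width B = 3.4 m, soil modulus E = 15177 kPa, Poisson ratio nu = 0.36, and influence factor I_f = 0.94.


Using Se = q * B * (1 - nu^2) * I_f / E
1 - nu^2 = 1 - 0.36^2 = 0.8704
Se = 243.3 * 3.4 * 0.8704 * 0.94 / 15177
Se = 0.044595 m
Convert to mm: Se = 0.044595 * 1000 = 44.595 mm


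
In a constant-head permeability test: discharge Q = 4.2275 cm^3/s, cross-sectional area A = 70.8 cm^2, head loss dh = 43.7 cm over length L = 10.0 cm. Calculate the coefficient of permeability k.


Compute hydraulic gradient:
i = dh / L = 43.7 / 10.0 = 4.37
Then apply Darcy's law:
k = Q / (A * i)
k = 4.2275 / (70.8 * 4.37)
k = 4.2275 / 309.396
k = 0.013664 cm/s


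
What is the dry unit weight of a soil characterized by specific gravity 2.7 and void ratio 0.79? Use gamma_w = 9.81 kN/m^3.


Using gamma_d = Gs * gamma_w / (1 + e)
gamma_d = 2.7 * 9.81 / (1 + 0.79)
gamma_d = 2.7 * 9.81 / 1.79
gamma_d = 14.797 kN/m^3


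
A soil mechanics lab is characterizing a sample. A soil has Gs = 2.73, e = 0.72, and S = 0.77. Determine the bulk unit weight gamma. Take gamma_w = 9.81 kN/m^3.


Using gamma = gamma_w * (Gs + S*e) / (1 + e)
Numerator: Gs + S*e = 2.73 + 0.77*0.72 = 3.2844
Denominator: 1 + e = 1 + 0.72 = 1.72
gamma = 9.81 * 3.2844 / 1.72
gamma = 18.733 kN/m^3


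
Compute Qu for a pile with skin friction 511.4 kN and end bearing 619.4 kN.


Result: 1130.8 kN

Derivation:
Using Qu = Qf + Qb
Qu = 511.4 + 619.4
Qu = 1130.8 kN


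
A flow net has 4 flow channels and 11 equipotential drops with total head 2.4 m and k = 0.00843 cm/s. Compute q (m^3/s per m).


Result: 7.357e-05 m^3/s per m

Derivation:
Convert k to m/s for unit consistency with H:
k = 0.00843 cm/s = 0.00843 / 100 m/s = 8.43e-05 m/s
Using q = k * H * Nf / Nd
Nf / Nd = 4 / 11 = 0.3636
q = 8.43e-05 * 2.4 * 0.3636
q = 7.357e-05 m^3/s per m


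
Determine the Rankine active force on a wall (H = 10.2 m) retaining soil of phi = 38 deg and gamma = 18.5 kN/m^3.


Compute active earth pressure coefficient:
Ka = tan^2(45 - phi/2) = tan^2(26.0) = 0.237883
Compute active force:
Pa = 0.5 * Ka * gamma * H^2
Pa = 0.5 * 0.237883 * 18.5 * 10.2^2
Pa = 228.93 kN/m


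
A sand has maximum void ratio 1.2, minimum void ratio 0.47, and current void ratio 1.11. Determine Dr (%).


Using Dr = (e_max - e) / (e_max - e_min) * 100
e_max - e = 1.2 - 1.11 = 0.09
e_max - e_min = 1.2 - 0.47 = 0.73
Dr = 0.09 / 0.73 * 100
Dr = 12.33 %


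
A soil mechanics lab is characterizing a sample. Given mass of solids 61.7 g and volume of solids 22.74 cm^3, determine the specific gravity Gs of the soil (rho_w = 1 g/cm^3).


Using Gs = m_s / (V_s * rho_w)
Since rho_w = 1 g/cm^3:
Gs = 61.7 / 22.74
Gs = 2.713


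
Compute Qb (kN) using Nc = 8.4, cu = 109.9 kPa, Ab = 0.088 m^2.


Result: 81.24 kN

Derivation:
Using Qb = Nc * cu * Ab
Qb = 8.4 * 109.9 * 0.088
Qb = 81.24 kN


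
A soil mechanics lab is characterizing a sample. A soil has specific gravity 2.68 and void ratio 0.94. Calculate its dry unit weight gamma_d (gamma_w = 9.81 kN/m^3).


Using gamma_d = Gs * gamma_w / (1 + e)
gamma_d = 2.68 * 9.81 / (1 + 0.94)
gamma_d = 2.68 * 9.81 / 1.94
gamma_d = 13.552 kN/m^3


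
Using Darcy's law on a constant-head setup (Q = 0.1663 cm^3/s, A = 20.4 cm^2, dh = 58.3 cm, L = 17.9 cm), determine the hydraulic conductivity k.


Result: 0.002503 cm/s

Derivation:
Compute hydraulic gradient:
i = dh / L = 58.3 / 17.9 = 3.25698
Then apply Darcy's law:
k = Q / (A * i)
k = 0.1663 / (20.4 * 3.25698)
k = 0.1663 / 66.4425
k = 0.002503 cm/s


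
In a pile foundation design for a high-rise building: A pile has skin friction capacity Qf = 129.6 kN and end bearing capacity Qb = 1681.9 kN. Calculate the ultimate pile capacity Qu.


Result: 1811.5 kN

Derivation:
Using Qu = Qf + Qb
Qu = 129.6 + 1681.9
Qu = 1811.5 kN


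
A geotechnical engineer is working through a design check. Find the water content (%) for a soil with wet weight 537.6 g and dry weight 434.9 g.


Using w = (m_wet - m_dry) / m_dry * 100
m_wet - m_dry = 537.6 - 434.9 = 102.7 g
w = 102.7 / 434.9 * 100
w = 23.61 %


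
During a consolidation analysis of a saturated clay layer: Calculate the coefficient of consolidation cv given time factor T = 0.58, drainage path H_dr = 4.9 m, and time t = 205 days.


Result: 0.06793 m^2/day

Derivation:
Using cv = T * H_dr^2 / t
H_dr^2 = 4.9^2 = 24.01
cv = 0.58 * 24.01 / 205
cv = 0.06793 m^2/day


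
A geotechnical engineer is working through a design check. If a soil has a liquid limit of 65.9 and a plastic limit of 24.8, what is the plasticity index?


Result: 41.1

Derivation:
Using PI = LL - PL
PI = 65.9 - 24.8
PI = 41.1


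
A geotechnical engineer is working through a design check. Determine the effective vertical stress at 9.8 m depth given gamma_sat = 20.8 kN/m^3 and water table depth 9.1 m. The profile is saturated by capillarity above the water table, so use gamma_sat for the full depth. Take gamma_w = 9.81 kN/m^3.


Total stress = gamma_sat * depth
sigma = 20.8 * 9.8 = 203.84 kPa
Pore water pressure u = gamma_w * (depth - d_wt)
u = 9.81 * (9.8 - 9.1) = 6.867 kPa
Effective stress = sigma - u
sigma' = 203.84 - 6.867 = 196.97 kPa


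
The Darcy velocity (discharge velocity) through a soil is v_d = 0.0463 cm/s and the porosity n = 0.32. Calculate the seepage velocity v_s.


Result: 0.14469 cm/s

Derivation:
Using v_s = v_d / n
v_s = 0.0463 / 0.32
v_s = 0.14469 cm/s


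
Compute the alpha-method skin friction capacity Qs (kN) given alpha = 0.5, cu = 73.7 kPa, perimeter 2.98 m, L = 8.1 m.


Using Qs = alpha * cu * perimeter * L
Qs = 0.5 * 73.7 * 2.98 * 8.1
Qs = 889.49 kN


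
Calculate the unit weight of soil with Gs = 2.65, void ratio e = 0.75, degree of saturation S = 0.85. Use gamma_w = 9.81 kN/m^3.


Result: 18.429 kN/m^3

Derivation:
Using gamma = gamma_w * (Gs + S*e) / (1 + e)
Numerator: Gs + S*e = 2.65 + 0.85*0.75 = 3.2875
Denominator: 1 + e = 1 + 0.75 = 1.75
gamma = 9.81 * 3.2875 / 1.75
gamma = 18.429 kN/m^3


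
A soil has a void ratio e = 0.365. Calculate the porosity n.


Result: 0.2674

Derivation:
Using the relation n = e / (1 + e)
n = 0.365 / (1 + 0.365)
n = 0.365 / 1.365
n = 0.2674


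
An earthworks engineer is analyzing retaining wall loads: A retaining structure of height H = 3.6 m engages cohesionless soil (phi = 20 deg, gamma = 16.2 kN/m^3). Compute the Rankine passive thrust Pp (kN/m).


Result: 214.11 kN/m

Derivation:
Compute passive earth pressure coefficient:
Kp = tan^2(45 + phi/2) = tan^2(55.0) = 2.039607
Compute passive force:
Pp = 0.5 * Kp * gamma * H^2
Pp = 0.5 * 2.039607 * 16.2 * 3.6^2
Pp = 214.11 kN/m


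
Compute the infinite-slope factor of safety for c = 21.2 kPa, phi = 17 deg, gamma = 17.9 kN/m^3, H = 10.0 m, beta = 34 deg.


Using Fs = c / (gamma*H*sin(beta)*cos(beta)) + tan(phi)/tan(beta)
Cohesion contribution = 21.2 / (17.9*10.0*sin(34)*cos(34))
Cohesion contribution = 0.255474
Friction contribution = tan(17)/tan(34) = 0.453264
Fs = 0.255474 + 0.453264
Fs = 0.709


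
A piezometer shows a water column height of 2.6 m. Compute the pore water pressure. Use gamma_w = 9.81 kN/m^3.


Using u = gamma_w * h_w
u = 9.81 * 2.6
u = 25.51 kPa


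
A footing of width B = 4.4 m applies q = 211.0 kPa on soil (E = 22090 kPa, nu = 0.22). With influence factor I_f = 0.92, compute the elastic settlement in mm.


Using Se = q * B * (1 - nu^2) * I_f / E
1 - nu^2 = 1 - 0.22^2 = 0.9516
Se = 211.0 * 4.4 * 0.9516 * 0.92 / 22090
Se = 0.036794 m
Convert to mm: Se = 0.036794 * 1000 = 36.794 mm


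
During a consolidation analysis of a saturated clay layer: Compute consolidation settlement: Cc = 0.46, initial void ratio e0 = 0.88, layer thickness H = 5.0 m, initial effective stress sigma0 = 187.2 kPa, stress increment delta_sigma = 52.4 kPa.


Result: 0.1311 m

Derivation:
Using Sc = Cc * H / (1 + e0) * log10((sigma0 + delta_sigma) / sigma0)
Stress ratio = (187.2 + 52.4) / 187.2 = 1.27991
log10(1.27991) = 0.107181
Cc * H / (1 + e0) = 0.46 * 5.0 / (1 + 0.88) = 1.2234
Sc = 1.2234 * 0.107181
Sc = 0.1311 m


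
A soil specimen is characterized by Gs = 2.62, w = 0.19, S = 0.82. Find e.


Using the relation e = Gs * w / S
e = 2.62 * 0.19 / 0.82
e = 0.6071


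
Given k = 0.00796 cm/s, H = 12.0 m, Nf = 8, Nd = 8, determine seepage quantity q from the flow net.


Convert k to m/s for unit consistency with H:
k = 0.00796 cm/s = 0.00796 / 100 m/s = 7.96e-05 m/s
Using q = k * H * Nf / Nd
Nf / Nd = 8 / 8 = 1.0
q = 7.96e-05 * 12.0 * 1.0
q = 0.0009552 m^3/s per m


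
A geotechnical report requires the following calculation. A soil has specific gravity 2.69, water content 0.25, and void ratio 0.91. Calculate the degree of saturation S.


Using S = Gs * w / e
S = 2.69 * 0.25 / 0.91
S = 0.739


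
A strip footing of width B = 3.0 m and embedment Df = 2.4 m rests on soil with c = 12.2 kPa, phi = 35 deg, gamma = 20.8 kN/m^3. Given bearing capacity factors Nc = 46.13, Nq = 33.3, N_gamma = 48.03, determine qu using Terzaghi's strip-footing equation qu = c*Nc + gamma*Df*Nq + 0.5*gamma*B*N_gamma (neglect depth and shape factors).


Result: 3723.66 kPa

Derivation:
Compute qu = c*Nc + gamma*Df*Nq + 0.5*gamma*B*N_gamma
Term 1: 12.2 * 46.13 = 562.786
Term 2: 20.8 * 2.4 * 33.3 = 1662.336
Term 3: 0.5 * 20.8 * 3.0 * 48.03 = 1498.536
qu = 562.786 + 1662.336 + 1498.536
qu = 3723.66 kPa


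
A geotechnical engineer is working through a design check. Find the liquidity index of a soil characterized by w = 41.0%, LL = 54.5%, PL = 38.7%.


First compute the plasticity index:
PI = LL - PL = 54.5 - 38.7 = 15.8
Then compute the liquidity index:
LI = (w - PL) / PI
LI = (41.0 - 38.7) / 15.8
LI = 0.146


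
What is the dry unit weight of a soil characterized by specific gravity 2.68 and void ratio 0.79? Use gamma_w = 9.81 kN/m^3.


Using gamma_d = Gs * gamma_w / (1 + e)
gamma_d = 2.68 * 9.81 / (1 + 0.79)
gamma_d = 2.68 * 9.81 / 1.79
gamma_d = 14.688 kN/m^3


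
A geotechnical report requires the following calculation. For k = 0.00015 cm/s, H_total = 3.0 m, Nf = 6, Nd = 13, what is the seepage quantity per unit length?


Convert k to m/s for unit consistency with H:
k = 0.00015 cm/s = 0.00015 / 100 m/s = 1.5e-06 m/s
Using q = k * H * Nf / Nd
Nf / Nd = 6 / 13 = 0.4615
q = 1.5e-06 * 3.0 * 0.4615
q = 2.077e-06 m^3/s per m


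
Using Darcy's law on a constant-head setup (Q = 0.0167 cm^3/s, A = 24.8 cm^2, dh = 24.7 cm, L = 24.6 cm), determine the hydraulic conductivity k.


Compute hydraulic gradient:
i = dh / L = 24.7 / 24.6 = 1.00407
Then apply Darcy's law:
k = Q / (A * i)
k = 0.0167 / (24.8 * 1.00407)
k = 0.0167 / 24.9008
k = 0.000671 cm/s


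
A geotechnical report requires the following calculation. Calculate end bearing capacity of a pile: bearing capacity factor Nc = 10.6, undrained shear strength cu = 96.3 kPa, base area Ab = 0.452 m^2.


Result: 461.39 kN

Derivation:
Using Qb = Nc * cu * Ab
Qb = 10.6 * 96.3 * 0.452
Qb = 461.39 kN


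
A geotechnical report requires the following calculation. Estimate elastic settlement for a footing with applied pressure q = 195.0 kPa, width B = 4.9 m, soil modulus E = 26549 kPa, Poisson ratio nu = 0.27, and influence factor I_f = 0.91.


Result: 30.363 mm

Derivation:
Using Se = q * B * (1 - nu^2) * I_f / E
1 - nu^2 = 1 - 0.27^2 = 0.9271
Se = 195.0 * 4.9 * 0.9271 * 0.91 / 26549
Se = 0.030363 m
Convert to mm: Se = 0.030363 * 1000 = 30.363 mm


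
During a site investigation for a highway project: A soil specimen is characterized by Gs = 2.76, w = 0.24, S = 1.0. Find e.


Using the relation e = Gs * w / S
e = 2.76 * 0.24 / 1.0
e = 0.6624
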